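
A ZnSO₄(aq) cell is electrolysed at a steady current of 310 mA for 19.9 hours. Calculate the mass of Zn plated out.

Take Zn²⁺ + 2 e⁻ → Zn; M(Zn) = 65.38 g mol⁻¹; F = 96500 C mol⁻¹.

7.52 g

Q = I·t = 0.3100 A × 71640 s = 22210 C.
n(e⁻) = Q/F = 22210 / 96500 = 0.2301 mol.
Zn²⁺ + 2 e⁻ → Zn, so n(Zn) = n(e⁻)/2 = 0.1151 mol.
m = n·M = 0.1151 × 65.38 = 7.52 g.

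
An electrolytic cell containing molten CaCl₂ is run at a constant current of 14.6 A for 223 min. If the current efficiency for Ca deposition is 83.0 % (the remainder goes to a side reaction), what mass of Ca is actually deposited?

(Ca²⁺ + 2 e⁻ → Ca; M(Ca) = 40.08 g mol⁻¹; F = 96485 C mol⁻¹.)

33.7 g

Q = I·t = 14.60 × 13380 = 195300 C.
n(e⁻) = 195300/96485 = 2.025 mol; theoretically n(Ca) = 2.025/2 = 1.012 mol, m_theo = 40.57 g.
At 83.0 % efficiency, m_actual = 0.830 × 40.57 = 33.7 g.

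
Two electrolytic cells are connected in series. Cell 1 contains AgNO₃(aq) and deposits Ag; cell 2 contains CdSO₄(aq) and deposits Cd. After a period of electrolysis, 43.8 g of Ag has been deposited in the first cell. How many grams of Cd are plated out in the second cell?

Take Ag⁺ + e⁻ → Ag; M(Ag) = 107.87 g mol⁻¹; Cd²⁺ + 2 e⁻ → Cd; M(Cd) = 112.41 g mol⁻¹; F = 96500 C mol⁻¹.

n(Ag) = 43.8 / 107.87 = 0.4060 mol.
Since Ag⁺ + e⁻ → Ag, n(e⁻) passed = 1 × 0.4060 = 0.4060 mol.
Cells in series carry the same charge, so the same 0.4060 mol of electrons passes through cell 2.
Cd²⁺ + 2 e⁻ → Cd, so n(Cd) = 0.4060 / 2 = 0.2030 mol.
m(Cd) = 0.2030 × 112.41 = 22.8 g.

22.8 g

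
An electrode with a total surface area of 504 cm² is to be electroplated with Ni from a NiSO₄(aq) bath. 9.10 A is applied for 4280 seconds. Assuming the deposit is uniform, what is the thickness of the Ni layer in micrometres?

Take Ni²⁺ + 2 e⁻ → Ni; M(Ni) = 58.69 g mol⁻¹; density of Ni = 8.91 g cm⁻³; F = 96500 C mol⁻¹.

Q = I·t = 9.100 × 4280.0 = 38950 C; n(e⁻) = 0.4036 mol.
n(Ni) = n(e⁻)/2 = 0.2018 mol, so m = 0.2018 × 58.69 = 11.84 g.
Volume = m/ρ = 11.84 / 8.91 = 1.329 cm³.
Thickness = V/A = 1.329 / 504 = 0.00264 cm = 26.4 μm.

26.4 μm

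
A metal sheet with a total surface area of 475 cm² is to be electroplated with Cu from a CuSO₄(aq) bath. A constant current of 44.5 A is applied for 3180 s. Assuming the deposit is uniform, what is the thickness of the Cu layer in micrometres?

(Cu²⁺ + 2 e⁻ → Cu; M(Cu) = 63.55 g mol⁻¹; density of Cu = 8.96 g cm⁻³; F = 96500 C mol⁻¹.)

Q = I·t = 44.50 × 3180.0 = 141500 C; n(e⁻) = 1.466 mol.
n(Cu) = n(e⁻)/2 = 0.7332 mol, so m = 0.7332 × 63.55 = 46.60 g.
Volume = m/ρ = 46.60 / 8.96 = 5.200 cm³.
Thickness = V/A = 5.200 / 475 = 0.0109 cm = 109 μm.

109 μm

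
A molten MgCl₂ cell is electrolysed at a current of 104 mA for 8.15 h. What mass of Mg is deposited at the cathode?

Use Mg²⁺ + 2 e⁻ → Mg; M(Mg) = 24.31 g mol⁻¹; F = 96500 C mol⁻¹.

Q = I·t = 0.1040 A × 29340 s = 3051 C.
n(e⁻) = Q/F = 3051 / 96500 = 0.03162 mol.
Mg²⁺ + 2 e⁻ → Mg, so n(Mg) = n(e⁻)/2 = 0.01581 mol.
m = n·M = 0.01581 × 24.31 = 0.384 g.

0.384 g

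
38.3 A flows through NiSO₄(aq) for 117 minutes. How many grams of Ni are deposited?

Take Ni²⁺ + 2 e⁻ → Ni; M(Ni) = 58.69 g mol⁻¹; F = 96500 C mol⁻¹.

Q = I·t = 38.30 A × 7020.0 s = 268900 C.
n(e⁻) = Q/F = 268900 / 96500 = 2.786 mol.
Ni²⁺ + 2 e⁻ → Ni, so n(Ni) = n(e⁻)/2 = 1.393 mol.
m = n·M = 1.393 × 58.69 = 81.8 g.

81.8 g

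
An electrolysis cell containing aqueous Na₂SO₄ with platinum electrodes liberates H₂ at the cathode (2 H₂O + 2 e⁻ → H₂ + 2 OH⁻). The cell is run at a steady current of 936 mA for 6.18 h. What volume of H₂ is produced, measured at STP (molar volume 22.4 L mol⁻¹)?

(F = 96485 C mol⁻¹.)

Q = I·t = 0.9360 A × 22248 s = 20820 C.
n(e⁻) = Q/F = 20820 / 96485 = 0.2158 mol.
2 electrons are transferred per H₂ molecule, so n(H₂) = 0.2158 / 2 = 0.1079 mol.
V = n × V_m = 0.1079 × 22.4 = 2.42 L.

2.42 L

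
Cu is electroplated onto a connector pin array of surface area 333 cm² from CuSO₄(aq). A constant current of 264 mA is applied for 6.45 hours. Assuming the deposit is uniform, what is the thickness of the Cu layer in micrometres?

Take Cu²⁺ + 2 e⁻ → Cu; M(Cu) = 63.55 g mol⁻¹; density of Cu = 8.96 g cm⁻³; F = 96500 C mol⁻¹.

6.77 μm

Q = I·t = 0.2640 × 23220 = 6130 C; n(e⁻) = 0.06352 mol.
n(Cu) = n(e⁻)/2 = 0.03176 mol, so m = 0.03176 × 63.55 = 2.018 g.
Volume = m/ρ = 2.018 / 8.96 = 0.2253 cm³.
Thickness = V/A = 0.2253 / 333 = 6.77 × 10⁻⁴ cm = 6.77 μm.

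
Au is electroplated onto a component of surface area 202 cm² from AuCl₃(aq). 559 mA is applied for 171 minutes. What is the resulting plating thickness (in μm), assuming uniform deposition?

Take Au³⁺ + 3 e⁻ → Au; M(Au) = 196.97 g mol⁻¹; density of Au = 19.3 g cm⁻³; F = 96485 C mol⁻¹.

Q = I·t = 0.5590 × 10260 = 5735 C; n(e⁻) = 0.05944 mol.
n(Au) = n(e⁻)/3 = 0.01981 mol, so m = 0.01981 × 196.97 = 3.903 g.
Volume = m/ρ = 3.903 / 19.3 = 0.2022 cm³.
Thickness = V/A = 0.2022 / 202 = 0.00100 cm = 10.0 μm.

10.0 μm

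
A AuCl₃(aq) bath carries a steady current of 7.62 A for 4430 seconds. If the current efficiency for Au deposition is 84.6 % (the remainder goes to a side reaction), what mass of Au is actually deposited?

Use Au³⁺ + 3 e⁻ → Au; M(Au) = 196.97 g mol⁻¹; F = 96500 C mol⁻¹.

19.4 g

Q = I·t = 7.620 × 4430.0 = 33760 C.
n(e⁻) = 33760/96500 = 0.3498 mol; theoretically n(Au) = 0.3498/3 = 0.1166 mol, m_theo = 22.97 g.
At 84.6 % efficiency, m_actual = 0.846 × 22.97 = 19.4 g.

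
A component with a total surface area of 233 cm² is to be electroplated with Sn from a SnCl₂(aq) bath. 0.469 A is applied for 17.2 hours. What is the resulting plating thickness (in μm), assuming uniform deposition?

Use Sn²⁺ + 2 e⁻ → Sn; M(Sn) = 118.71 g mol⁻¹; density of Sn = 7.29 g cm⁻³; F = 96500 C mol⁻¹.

105 μm

Q = I·t = 0.4690 × 61920 = 29040 C; n(e⁻) = 0.3009 mol.
n(Sn) = n(e⁻)/2 = 0.1505 mol, so m = 0.1505 × 118.71 = 17.86 g.
Volume = m/ρ = 17.86 / 7.29 = 2.450 cm³.
Thickness = V/A = 2.450 / 233 = 0.0105 cm = 105 μm.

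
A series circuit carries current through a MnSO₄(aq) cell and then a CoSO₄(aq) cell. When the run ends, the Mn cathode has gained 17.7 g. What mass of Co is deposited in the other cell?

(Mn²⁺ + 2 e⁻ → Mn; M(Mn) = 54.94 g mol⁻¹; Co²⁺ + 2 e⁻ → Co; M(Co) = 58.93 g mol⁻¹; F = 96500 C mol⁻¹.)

19.0 g

n(Mn) = 17.7 / 54.94 = 0.3222 mol.
Since Mn²⁺ + 2 e⁻ → Mn, n(e⁻) passed = 2 × 0.3222 = 0.6443 mol.
Cells in series carry the same charge, so the same 0.6443 mol of electrons passes through cell 2.
Co²⁺ + 2 e⁻ → Co, so n(Co) = 0.6443 / 2 = 0.3222 mol.
m(Co) = 0.3222 × 58.93 = 19.0 g.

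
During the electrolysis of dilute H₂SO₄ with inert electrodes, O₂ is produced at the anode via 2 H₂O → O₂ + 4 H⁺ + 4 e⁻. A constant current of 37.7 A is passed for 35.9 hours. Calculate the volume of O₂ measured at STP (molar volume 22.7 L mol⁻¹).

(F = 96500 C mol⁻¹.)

Q = I·t = 37.70 A × 129240 s = 4872000 C.
n(e⁻) = Q/F = 4872000 / 96500 = 50.49 mol.
4 electrons are transferred per O₂ molecule, so n(O₂) = 50.49 / 4 = 12.62 mol.
V = n × V_m = 12.62 × 22.7 = 287 L.

287 L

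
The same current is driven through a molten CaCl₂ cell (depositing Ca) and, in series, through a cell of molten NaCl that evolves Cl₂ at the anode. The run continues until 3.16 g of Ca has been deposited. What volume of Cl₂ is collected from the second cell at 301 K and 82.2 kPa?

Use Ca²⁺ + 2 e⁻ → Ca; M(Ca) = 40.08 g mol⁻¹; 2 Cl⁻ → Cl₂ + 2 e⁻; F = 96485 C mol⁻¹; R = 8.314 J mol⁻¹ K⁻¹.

n(Ca) = 3.16 / 40.08 = 0.07884 mol, so n(e⁻) = 2 × 0.07884 = 0.1577 mol.
The cells are in series, so the same 0.1577 mol of electrons passes through the second cell.
2 Cl⁻ → Cl₂ + 2 e⁻ — 2 mol e⁻ per mol Cl₂, so n(Cl₂) = 0.1577/2 = 0.07884 mol.
V = nRT/P = (0.07884 × 8.314 × 301) / (82.2 × 10³) = 0.00240 m³ = 2.40 L.

2.40 L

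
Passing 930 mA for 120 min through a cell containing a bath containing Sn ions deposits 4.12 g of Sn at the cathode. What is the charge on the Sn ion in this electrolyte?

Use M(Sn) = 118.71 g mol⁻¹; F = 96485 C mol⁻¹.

+2

Q = I·t = 0.9300 A × 7200.0 s = 6696 C, so n(e⁻) = 6696/96485 = 0.06940 mol.
n(Sn) deposited = 4.12 / 118.71 = 0.03471 mol.
Electrons per atom = n(e⁻)/n(Sn) = 0.06940 / 0.03471 = 2.00 ≈ 2, so the ion is Sn²⁺.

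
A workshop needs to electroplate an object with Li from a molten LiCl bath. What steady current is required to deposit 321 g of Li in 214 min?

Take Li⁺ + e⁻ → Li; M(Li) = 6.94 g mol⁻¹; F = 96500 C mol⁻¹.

n(Li) = 321 / 6.94 = 46.25 mol.
n(e⁻) = 1 × 46.25 = 46.25 mol.
Q = n(e⁻)·F = 46.25 × 96500 = 4463000 C.
I = Q/t = 4463000 / 12840 s = 348 A.

348 A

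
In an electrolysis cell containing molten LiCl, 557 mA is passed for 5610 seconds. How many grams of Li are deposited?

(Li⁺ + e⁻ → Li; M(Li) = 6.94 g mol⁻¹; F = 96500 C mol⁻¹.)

0.225 g

Q = I·t = 0.5570 A × 5610.0 s = 3125 C.
n(e⁻) = Q/F = 3125 / 96500 = 0.03238 mol.
Li⁺ + e⁻ → Li, so n(Li) = n(e⁻)/1 = 0.03238 mol.
m = n·M = 0.03238 × 6.94 = 0.225 g.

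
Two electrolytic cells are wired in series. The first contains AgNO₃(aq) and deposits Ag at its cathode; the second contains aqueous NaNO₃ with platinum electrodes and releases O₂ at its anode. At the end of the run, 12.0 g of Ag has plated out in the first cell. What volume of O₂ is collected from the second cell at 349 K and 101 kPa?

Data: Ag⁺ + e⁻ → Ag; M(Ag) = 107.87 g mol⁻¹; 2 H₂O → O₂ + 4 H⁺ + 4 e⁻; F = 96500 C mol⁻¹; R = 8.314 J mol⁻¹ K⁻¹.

0.799 L

n(Ag) = 12.0 / 107.87 = 0.1112 mol, so n(e⁻) = 1 × 0.1112 = 0.1112 mol.
The cells are in series, so the same 0.1112 mol of electrons passes through the second cell.
2 H₂O → O₂ + 4 H⁺ + 4 e⁻ — 4 mol e⁻ per mol O₂, so n(O₂) = 0.1112/4 = 0.02781 mol.
V = nRT/P = (0.02781 × 8.314 × 349) / (101 × 10³) = 7.99 × 10⁻⁴ m³ = 0.799 L.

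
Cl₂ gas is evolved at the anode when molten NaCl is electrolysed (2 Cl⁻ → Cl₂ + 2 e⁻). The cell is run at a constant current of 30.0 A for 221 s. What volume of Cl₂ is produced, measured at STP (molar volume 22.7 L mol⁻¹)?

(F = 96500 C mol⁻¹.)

Q = I·t = 30.00 A × 221.00 s = 6630 C.
n(e⁻) = Q/F = 6630 / 96500 = 0.06870 mol.
2 electrons are transferred per Cl₂ molecule, so n(Cl₂) = 0.06870 / 2 = 0.03435 mol.
V = n × V_m = 0.03435 × 22.7 = 0.780 L.

0.780 L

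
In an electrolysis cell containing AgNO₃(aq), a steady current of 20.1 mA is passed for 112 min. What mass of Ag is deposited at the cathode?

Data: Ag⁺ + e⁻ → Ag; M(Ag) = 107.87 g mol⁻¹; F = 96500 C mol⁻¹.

Q = I·t = 0.02010 A × 6720.0 s = 135.1 C.
n(e⁻) = Q/F = 135.1 / 96500 = 0.001400 mol.
Ag⁺ + e⁻ → Ag, so n(Ag) = n(e⁻)/1 = 0.001400 mol.
m = n·M = 0.001400 × 107.87 = 0.151 g.

0.151 g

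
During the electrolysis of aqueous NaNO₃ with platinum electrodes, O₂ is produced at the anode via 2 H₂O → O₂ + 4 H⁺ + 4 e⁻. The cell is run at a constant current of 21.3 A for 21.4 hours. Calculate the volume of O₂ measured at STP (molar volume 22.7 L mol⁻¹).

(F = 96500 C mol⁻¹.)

96.5 L

Q = I·t = 21.30 A × 77040 s = 1641000 C.
n(e⁻) = Q/F = 1641000 / 96500 = 17.00 mol.
4 electrons are transferred per O₂ molecule, so n(O₂) = 17.00 / 4 = 4.251 mol.
V = n × V_m = 4.251 × 22.7 = 96.5 L.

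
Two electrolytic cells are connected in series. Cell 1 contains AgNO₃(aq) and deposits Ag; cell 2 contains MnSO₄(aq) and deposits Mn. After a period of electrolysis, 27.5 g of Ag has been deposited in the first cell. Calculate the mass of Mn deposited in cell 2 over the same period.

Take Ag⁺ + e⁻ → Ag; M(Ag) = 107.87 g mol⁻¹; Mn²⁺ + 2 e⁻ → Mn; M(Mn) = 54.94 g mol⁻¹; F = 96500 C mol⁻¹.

7.00 g

n(Ag) = 27.5 / 107.87 = 0.2549 mol.
Since Ag⁺ + e⁻ → Ag, n(e⁻) passed = 1 × 0.2549 = 0.2549 mol.
Cells in series carry the same charge, so the same 0.2549 mol of electrons passes through cell 2.
Mn²⁺ + 2 e⁻ → Mn, so n(Mn) = 0.2549 / 2 = 0.1275 mol.
m(Mn) = 0.1275 × 54.94 = 7.00 g.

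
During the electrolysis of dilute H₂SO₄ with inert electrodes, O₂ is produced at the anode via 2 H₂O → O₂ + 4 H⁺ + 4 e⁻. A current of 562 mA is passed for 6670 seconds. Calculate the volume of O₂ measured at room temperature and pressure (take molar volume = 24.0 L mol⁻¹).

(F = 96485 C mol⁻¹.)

Q = I·t = 0.5620 A × 6670.0 s = 3749 C.
n(e⁻) = Q/F = 3749 / 96485 = 0.03885 mol.
4 electrons are transferred per O₂ molecule, so n(O₂) = 0.03885 / 4 = 0.009713 mol.
V = n × V_m = 0.009713 × 24.0 = 0.233 L.

0.233 L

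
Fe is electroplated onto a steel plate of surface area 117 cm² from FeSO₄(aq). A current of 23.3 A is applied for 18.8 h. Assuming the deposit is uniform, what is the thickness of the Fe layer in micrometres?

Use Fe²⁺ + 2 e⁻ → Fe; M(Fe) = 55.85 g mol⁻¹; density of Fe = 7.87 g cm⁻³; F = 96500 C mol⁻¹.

4960 μm

Q = I·t = 23.30 × 67680 = 1577000 C; n(e⁻) = 16.34 mol.
n(Fe) = n(e⁻)/2 = 8.171 mol, so m = 8.171 × 55.85 = 456.3 g.
Volume = m/ρ = 456.3 / 7.87 = 57.98 cm³.
Thickness = V/A = 57.98 / 117 = 0.496 cm = 4960 μm.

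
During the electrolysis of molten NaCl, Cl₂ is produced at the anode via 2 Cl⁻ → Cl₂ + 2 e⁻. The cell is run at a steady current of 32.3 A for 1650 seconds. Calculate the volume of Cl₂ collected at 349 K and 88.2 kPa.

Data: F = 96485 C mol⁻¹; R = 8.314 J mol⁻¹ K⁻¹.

Q = I·t = 32.30 A × 1650.0 s = 53300 C.
n(e⁻) = Q/F = 53300 / 96485 = 0.5524 mol.
2 electrons are transferred per Cl₂ molecule, so n(Cl₂) = 0.5524 / 2 = 0.2762 mol.
V = nRT/P = (0.2762 × 8.314 × 349) / (88.2 × 10³ Pa) = 0.00909 m³ = 9.09 L.

9.09 L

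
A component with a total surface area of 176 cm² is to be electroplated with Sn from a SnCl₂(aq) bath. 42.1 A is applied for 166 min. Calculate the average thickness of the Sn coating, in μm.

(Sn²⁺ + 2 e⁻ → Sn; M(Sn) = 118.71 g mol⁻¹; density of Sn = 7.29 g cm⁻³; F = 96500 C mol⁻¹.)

Q = I·t = 42.10 × 9960.0 = 419300 C; n(e⁻) = 4.345 mol.
n(Sn) = n(e⁻)/2 = 2.173 mol, so m = 2.173 × 118.71 = 257.9 g.
Volume = m/ρ = 257.9 / 7.29 = 35.38 cm³.
Thickness = V/A = 35.38 / 176 = 0.201 cm = 2010 μm.

2010 μm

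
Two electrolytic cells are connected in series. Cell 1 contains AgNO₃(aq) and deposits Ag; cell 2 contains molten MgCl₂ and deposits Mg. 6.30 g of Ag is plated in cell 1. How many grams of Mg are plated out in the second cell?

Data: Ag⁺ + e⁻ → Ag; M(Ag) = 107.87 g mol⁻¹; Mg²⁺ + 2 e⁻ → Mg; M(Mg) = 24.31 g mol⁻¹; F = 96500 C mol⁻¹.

0.710 g

n(Ag) = 6.30 / 107.87 = 0.05840 mol.
Since Ag⁺ + e⁻ → Ag, n(e⁻) passed = 1 × 0.05840 = 0.05840 mol.
Cells in series carry the same charge, so the same 0.05840 mol of electrons passes through cell 2.
Mg²⁺ + 2 e⁻ → Mg, so n(Mg) = 0.05840 / 2 = 0.02920 mol.
m(Mg) = 0.02920 × 24.31 = 0.710 g.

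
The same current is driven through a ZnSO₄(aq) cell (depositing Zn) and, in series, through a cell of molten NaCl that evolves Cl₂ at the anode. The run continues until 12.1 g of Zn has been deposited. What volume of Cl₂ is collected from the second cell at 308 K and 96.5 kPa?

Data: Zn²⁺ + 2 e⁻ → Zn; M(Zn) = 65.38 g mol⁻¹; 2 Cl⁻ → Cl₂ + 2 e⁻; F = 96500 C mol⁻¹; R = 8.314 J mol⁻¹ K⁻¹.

n(Zn) = 12.1 / 65.38 = 0.1851 mol, so n(e⁻) = 2 × 0.1851 = 0.3701 mol.
The cells are in series, so the same 0.3701 mol of electrons passes through the second cell.
2 Cl⁻ → Cl₂ + 2 e⁻ — 2 mol e⁻ per mol Cl₂, so n(Cl₂) = 0.3701/2 = 0.1851 mol.
V = nRT/P = (0.1851 × 8.314 × 308) / (96.5 × 10³) = 0.00491 m³ = 4.91 L.

4.91 L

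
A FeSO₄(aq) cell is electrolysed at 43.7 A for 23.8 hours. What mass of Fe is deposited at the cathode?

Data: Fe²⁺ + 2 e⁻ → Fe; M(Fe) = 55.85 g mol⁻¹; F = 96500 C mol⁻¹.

Q = I·t = 43.70 A × 85680 s = 3744000 C.
n(e⁻) = Q/F = 3744000 / 96500 = 38.80 mol.
Fe²⁺ + 2 e⁻ → Fe, so n(Fe) = n(e⁻)/2 = 19.40 mol.
m = n·M = 19.40 × 55.85 = 1080 g.

1080 g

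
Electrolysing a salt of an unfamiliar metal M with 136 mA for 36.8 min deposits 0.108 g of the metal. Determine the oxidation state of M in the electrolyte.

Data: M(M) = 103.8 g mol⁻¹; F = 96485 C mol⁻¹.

Q = I·t = 0.1360 A × 2208.0 s = 300.3 C, so n(e⁻) = 300.3/96485 = 0.003112 mol.
n(M) deposited = 0.108 / 103.8 = 0.001040 mol.
Electrons per atom = n(e⁻)/n(M) = 0.003112 / 0.001040 = 2.99 ≈ 3, so the ion is M³⁺.

+3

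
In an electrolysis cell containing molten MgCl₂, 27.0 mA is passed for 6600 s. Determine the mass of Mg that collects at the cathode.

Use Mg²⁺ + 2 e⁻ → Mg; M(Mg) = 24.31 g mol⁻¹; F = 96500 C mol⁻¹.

0.0224 g

Q = I·t = 0.02700 A × 6600.0 s = 178.2 C.
n(e⁻) = Q/F = 178.2 / 96500 = 0.001847 mol.
Mg²⁺ + 2 e⁻ → Mg, so n(Mg) = n(e⁻)/2 = 0.0009233 mol.
m = n·M = 0.0009233 × 24.31 = 0.0224 g.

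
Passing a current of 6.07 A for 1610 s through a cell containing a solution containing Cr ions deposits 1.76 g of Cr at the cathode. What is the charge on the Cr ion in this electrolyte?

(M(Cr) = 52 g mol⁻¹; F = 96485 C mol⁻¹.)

Q = I·t = 6.070 A × 1610.0 s = 9773 C, so n(e⁻) = 9773/96485 = 0.1013 mol.
n(Cr) deposited = 1.76 / 52 = 0.03385 mol.
Electrons per atom = n(e⁻)/n(Cr) = 0.1013 / 0.03385 = 2.99 ≈ 3, so the ion is Cr³⁺.

+3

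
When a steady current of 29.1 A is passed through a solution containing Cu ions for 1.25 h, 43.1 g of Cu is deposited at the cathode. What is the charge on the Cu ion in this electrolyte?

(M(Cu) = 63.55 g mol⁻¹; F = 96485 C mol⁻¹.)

Q = I·t = 29.10 A × 4500.0 s = 131000 C, so n(e⁻) = 131000/96485 = 1.357 mol.
n(Cu) deposited = 43.1 / 63.55 = 0.6782 mol.
Electrons per atom = n(e⁻)/n(Cu) = 1.357 / 0.6782 = 2.00 ≈ 2, so the ion is Cu²⁺.

+2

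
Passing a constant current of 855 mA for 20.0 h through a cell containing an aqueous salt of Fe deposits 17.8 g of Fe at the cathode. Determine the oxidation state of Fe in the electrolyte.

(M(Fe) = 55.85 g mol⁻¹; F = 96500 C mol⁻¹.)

+2

Q = I·t = 0.8550 A × 72000 s = 61560 C, so n(e⁻) = 61560/96500 = 0.6379 mol.
n(Fe) deposited = 17.8 / 55.85 = 0.3187 mol.
Electrons per atom = n(e⁻)/n(Fe) = 0.6379 / 0.3187 = 2.00 ≈ 2, so the ion is Fe²⁺.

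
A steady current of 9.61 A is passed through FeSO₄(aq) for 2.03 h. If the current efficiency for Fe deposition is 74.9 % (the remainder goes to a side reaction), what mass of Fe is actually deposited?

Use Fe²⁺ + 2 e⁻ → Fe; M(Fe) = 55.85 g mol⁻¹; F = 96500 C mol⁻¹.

15.2 g

Q = I·t = 9.610 × 7308.0 = 70230 C.
n(e⁻) = 70230/96500 = 0.7278 mol; theoretically n(Fe) = 0.7278/2 = 0.3639 mol, m_theo = 20.32 g.
At 74.9 % efficiency, m_actual = 0.749 × 20.32 = 15.2 g.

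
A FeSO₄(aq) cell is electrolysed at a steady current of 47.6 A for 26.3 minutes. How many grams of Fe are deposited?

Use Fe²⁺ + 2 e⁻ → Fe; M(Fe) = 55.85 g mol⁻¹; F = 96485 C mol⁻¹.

21.7 g

Q = I·t = 47.60 A × 1578.0 s = 75110 C.
n(e⁻) = Q/F = 75110 / 96485 = 0.7785 mol.
Fe²⁺ + 2 e⁻ → Fe, so n(Fe) = n(e⁻)/2 = 0.3892 mol.
m = n·M = 0.3892 × 55.85 = 21.7 g.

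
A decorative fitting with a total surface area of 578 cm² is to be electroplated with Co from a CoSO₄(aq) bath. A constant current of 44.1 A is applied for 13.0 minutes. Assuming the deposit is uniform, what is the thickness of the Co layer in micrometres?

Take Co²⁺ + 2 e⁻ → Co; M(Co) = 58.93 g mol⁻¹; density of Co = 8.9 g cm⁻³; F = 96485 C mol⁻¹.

20.4 μm

Q = I·t = 44.10 × 780.00 = 34400 C; n(e⁻) = 0.3565 mol.
n(Co) = n(e⁻)/2 = 0.1783 mol, so m = 0.1783 × 58.93 = 10.50 g.
Volume = m/ρ = 10.50 / 8.9 = 1.180 cm³.
Thickness = V/A = 1.180 / 578 = 0.00204 cm = 20.4 μm.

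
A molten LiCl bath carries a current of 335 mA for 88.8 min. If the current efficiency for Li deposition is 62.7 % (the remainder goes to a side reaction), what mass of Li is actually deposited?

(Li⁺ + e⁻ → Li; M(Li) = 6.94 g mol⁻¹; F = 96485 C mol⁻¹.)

0.0805 g

Q = I·t = 0.3350 × 5328.0 = 1785 C.
n(e⁻) = 1785/96485 = 0.01850 mol; theoretically n(Li) = 0.01850/1 = 0.01850 mol, m_theo = 0.1284 g.
At 62.7 % efficiency, m_actual = 0.627 × 0.1284 = 0.0805 g.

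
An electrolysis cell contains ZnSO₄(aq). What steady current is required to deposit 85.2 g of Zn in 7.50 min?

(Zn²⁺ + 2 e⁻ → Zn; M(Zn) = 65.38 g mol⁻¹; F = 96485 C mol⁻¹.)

559 A

n(Zn) = 85.2 / 65.38 = 1.303 mol.
n(e⁻) = 2 × 1.303 = 2.606 mol.
Q = n(e⁻)·F = 2.606 × 96485 = 251500 C.
I = Q/t = 251500 / 450.00 s = 559 A.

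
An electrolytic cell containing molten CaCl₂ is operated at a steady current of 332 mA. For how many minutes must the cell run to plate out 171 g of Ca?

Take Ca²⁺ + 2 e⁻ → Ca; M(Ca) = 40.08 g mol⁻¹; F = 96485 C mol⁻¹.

n(Ca) = m/M = 171 / 40.08 = 4.266 mol.
Each Ca atom requires 2 electrons, so n(e⁻) = 2 × 4.266 = 8.533 mol.
Q = n(e⁻)·F = 8.533 × 96485 = 823300 C.
t = Q/I = 823300 / 0.3320 A = 2480000 s = 41300 min.

41300 min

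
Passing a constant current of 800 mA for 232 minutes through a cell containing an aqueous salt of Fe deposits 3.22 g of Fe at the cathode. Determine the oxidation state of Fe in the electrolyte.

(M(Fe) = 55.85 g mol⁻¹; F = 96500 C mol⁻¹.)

+2

Q = I·t = 0.8000 A × 13920 s = 11140 C, so n(e⁻) = 11140/96500 = 0.1154 mol.
n(Fe) deposited = 3.22 / 55.85 = 0.05765 mol.
Electrons per atom = n(e⁻)/n(Fe) = 0.1154 / 0.05765 = 2.00 ≈ 2, so the ion is Fe²⁺.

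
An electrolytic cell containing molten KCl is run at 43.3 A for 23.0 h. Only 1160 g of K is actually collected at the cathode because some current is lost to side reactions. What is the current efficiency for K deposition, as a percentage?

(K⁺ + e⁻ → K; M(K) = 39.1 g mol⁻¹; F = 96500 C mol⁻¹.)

79.9 %

Q = I·t = 43.30 × 82800 = 3585000 C; n(e⁻) = 3585000/96500 = 37.15 mol.
Theoretical n(K) = n(e⁻)/1 = 37.15 mol, i.e. m_theo = 37.15 × 39.1 = 1453 g.
Efficiency = m_actual / m_theo = 1160 / 1453 = 79.9 %.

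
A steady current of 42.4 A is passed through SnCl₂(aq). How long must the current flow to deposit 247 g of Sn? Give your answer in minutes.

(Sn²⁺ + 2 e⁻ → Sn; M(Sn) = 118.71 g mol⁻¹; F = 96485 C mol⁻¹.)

n(Sn) = m/M = 247 / 118.71 = 2.081 mol.
Each Sn atom requires 2 electrons, so n(e⁻) = 2 × 2.081 = 4.161 mol.
Q = n(e⁻)·F = 4.161 × 96485 = 401500 C.
t = Q/I = 401500 / 42.40 A = 9470 s = 158 min.

158 min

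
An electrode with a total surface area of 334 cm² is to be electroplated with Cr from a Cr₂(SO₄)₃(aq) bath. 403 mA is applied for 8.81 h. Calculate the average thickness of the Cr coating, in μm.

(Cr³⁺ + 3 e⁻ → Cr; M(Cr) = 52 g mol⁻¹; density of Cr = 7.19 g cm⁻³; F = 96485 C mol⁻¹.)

Q = I·t = 0.4030 × 31716 = 12780 C; n(e⁻) = 0.1325 mol.
n(Cr) = n(e⁻)/3 = 0.04416 mol, so m = 0.04416 × 52 = 2.296 g.
Volume = m/ρ = 2.296 / 7.19 = 0.3194 cm³.
Thickness = V/A = 0.3194 / 334 = 9.56 × 10⁻⁴ cm = 9.56 μm.

9.56 μm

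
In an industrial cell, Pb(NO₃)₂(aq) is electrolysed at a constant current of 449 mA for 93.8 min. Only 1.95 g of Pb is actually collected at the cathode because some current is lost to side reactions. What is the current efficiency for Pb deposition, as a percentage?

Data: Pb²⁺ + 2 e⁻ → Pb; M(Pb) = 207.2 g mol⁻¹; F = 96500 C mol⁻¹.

71.9 %

Q = I·t = 0.4490 × 5628.0 = 2527 C; n(e⁻) = 2527/96500 = 0.02619 mol.
Theoretical n(Pb) = n(e⁻)/2 = 0.01309 mol, i.e. m_theo = 0.01309 × 207.2 = 2.713 g.
Efficiency = m_actual / m_theo = 1.95 / 2.713 = 71.9 %.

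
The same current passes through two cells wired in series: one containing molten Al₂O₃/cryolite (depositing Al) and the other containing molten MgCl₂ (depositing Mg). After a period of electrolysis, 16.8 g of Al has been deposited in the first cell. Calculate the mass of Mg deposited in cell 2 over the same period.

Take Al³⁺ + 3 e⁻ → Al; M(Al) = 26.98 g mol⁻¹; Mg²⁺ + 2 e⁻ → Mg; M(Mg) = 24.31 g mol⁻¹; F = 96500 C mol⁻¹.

n(Al) = 16.8 / 26.98 = 0.6227 mol.
Since Al³⁺ + 3 e⁻ → Al, n(e⁻) passed = 3 × 0.6227 = 1.868 mol.
Cells in series carry the same charge, so the same 1.868 mol of electrons passes through cell 2.
Mg²⁺ + 2 e⁻ → Mg, so n(Mg) = 1.868 / 2 = 0.9340 mol.
m(Mg) = 0.9340 × 24.31 = 22.7 g.

22.7 g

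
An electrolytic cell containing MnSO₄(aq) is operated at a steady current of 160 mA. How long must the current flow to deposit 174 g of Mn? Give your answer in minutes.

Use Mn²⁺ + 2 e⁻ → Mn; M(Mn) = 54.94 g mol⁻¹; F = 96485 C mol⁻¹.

n(Mn) = m/M = 174 / 54.94 = 3.167 mol.
Each Mn atom requires 2 electrons, so n(e⁻) = 2 × 3.167 = 6.334 mol.
Q = n(e⁻)·F = 6.334 × 96485 = 611200 C.
t = Q/I = 611200 / 0.1600 A = 3820000 s = 63700 min.

63700 min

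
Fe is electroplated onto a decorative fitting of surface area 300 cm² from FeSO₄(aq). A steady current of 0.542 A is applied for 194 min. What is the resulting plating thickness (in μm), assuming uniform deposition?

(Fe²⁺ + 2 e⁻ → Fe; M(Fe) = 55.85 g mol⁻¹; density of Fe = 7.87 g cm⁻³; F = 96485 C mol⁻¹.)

7.73 μm

Q = I·t = 0.5420 × 11640 = 6309 C; n(e⁻) = 0.06539 mol.
n(Fe) = n(e⁻)/2 = 0.03269 mol, so m = 0.03269 × 55.85 = 1.826 g.
Volume = m/ρ = 1.826 / 7.87 = 0.2320 cm³.
Thickness = V/A = 0.2320 / 300 = 7.73 × 10⁻⁴ cm = 7.73 μm.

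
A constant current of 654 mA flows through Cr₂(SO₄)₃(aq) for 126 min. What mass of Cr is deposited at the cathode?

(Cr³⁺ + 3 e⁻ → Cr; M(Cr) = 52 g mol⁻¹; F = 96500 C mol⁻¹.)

Q = I·t = 0.6540 A × 7560.0 s = 4944 C.
n(e⁻) = Q/F = 4944 / 96500 = 0.05124 mol.
Cr³⁺ + 3 e⁻ → Cr, so n(Cr) = n(e⁻)/3 = 0.01708 mol.
m = n·M = 0.01708 × 52 = 0.888 g.

0.888 g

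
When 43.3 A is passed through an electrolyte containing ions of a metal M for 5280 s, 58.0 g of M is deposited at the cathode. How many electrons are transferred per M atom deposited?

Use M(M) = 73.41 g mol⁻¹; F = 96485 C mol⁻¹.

3

Q = I·t = 43.30 A × 5280.0 s = 228600 C, so n(e⁻) = 228600/96485 = 2.370 mol.
n(M) deposited = 58.0 / 73.41 = 0.7901 mol.
Electrons per atom = n(e⁻)/n(M) = 2.370 / 0.7901 = 3.00 ≈ 3, so the ion is M³⁺.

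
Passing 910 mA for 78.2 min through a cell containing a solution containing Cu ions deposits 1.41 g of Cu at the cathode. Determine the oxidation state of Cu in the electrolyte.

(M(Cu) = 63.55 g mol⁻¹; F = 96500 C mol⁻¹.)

+2

Q = I·t = 0.9100 A × 4692.0 s = 4270 C, so n(e⁻) = 4270/96500 = 0.04425 mol.
n(Cu) deposited = 1.41 / 63.55 = 0.02219 mol.
Electrons per atom = n(e⁻)/n(Cu) = 0.04425 / 0.02219 = 1.99 ≈ 2, so the ion is Cu²⁺.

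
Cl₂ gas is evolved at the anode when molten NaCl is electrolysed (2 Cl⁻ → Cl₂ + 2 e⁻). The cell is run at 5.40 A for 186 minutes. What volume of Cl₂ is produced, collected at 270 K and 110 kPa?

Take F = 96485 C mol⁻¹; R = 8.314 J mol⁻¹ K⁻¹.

6.37 L

Q = I·t = 5.400 A × 11160 s = 60260 C.
n(e⁻) = Q/F = 60260 / 96485 = 0.6246 mol.
2 electrons are transferred per Cl₂ molecule, so n(Cl₂) = 0.6246 / 2 = 0.3123 mol.
V = nRT/P = (0.3123 × 8.314 × 270) / (110 × 10³ Pa) = 0.00637 m³ = 6.37 L.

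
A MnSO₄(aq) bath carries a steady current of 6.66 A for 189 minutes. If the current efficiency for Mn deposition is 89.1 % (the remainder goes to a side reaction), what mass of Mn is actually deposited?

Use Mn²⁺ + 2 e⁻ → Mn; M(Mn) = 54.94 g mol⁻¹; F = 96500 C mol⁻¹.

Q = I·t = 6.660 × 11340 = 75520 C.
n(e⁻) = 75520/96500 = 0.7826 mol; theoretically n(Mn) = 0.7826/2 = 0.3913 mol, m_theo = 21.50 g.
At 89.1 % efficiency, m_actual = 0.891 × 21.50 = 19.2 g.

19.2 g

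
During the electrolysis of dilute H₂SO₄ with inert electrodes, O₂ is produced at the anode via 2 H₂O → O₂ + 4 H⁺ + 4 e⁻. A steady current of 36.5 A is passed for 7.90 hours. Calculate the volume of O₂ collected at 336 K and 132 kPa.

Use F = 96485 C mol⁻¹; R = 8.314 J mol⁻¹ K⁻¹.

56.9 L

Q = I·t = 36.50 A × 28440 s = 1038000 C.
n(e⁻) = Q/F = 1038000 / 96485 = 10.76 mol.
4 electrons are transferred per O₂ molecule, so n(O₂) = 10.76 / 4 = 2.690 mol.
V = nRT/P = (2.690 × 8.314 × 336) / (132 × 10³ Pa) = 0.0569 m³ = 56.9 L.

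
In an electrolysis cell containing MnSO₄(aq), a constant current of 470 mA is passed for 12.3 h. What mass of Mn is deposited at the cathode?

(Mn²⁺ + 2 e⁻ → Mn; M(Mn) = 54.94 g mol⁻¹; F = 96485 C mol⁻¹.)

5.93 g

Q = I·t = 0.4700 A × 44280 s = 20810 C.
n(e⁻) = Q/F = 20810 / 96485 = 0.2157 mol.
Mn²⁺ + 2 e⁻ → Mn, so n(Mn) = n(e⁻)/2 = 0.1078 mol.
m = n·M = 0.1078 × 54.94 = 5.93 g.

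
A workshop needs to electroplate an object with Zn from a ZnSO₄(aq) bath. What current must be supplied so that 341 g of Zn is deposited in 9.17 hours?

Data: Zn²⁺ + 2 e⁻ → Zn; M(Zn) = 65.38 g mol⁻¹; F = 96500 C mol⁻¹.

30.5 A

n(Zn) = 341 / 65.38 = 5.216 mol.
n(e⁻) = 2 × 5.216 = 10.43 mol.
Q = n(e⁻)·F = 10.43 × 96500 = 1007000 C.
I = Q/t = 1007000 / 33012 s = 30.5 A.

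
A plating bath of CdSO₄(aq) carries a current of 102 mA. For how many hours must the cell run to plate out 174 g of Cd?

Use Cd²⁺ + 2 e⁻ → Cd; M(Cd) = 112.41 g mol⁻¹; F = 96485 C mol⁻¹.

n(Cd) = m/M = 174 / 112.41 = 1.548 mol.
Each Cd atom requires 2 electrons, so n(e⁻) = 2 × 1.548 = 3.096 mol.
Q = n(e⁻)·F = 3.096 × 96485 = 298700 C.
t = Q/I = 298700 / 0.1020 A = 2928000 s = 813 h.

813 h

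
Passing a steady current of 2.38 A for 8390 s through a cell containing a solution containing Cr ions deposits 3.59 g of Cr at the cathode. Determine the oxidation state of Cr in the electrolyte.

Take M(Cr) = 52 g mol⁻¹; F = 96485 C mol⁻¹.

Q = I·t = 2.380 A × 8390.0 s = 19970 C, so n(e⁻) = 19970/96485 = 0.2070 mol.
n(Cr) deposited = 3.59 / 52 = 0.06904 mol.
Electrons per atom = n(e⁻)/n(Cr) = 0.2070 / 0.06904 = 3.00 ≈ 3, so the ion is Cr³⁺.

+3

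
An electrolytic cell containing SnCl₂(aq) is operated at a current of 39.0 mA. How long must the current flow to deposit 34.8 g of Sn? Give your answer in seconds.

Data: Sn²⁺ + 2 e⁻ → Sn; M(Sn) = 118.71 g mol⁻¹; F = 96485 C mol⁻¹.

n(Sn) = m/M = 34.8 / 118.71 = 0.2932 mol.
Each Sn atom requires 2 electrons, so n(e⁻) = 2 × 0.2932 = 0.5863 mol.
Q = n(e⁻)·F = 0.5863 × 96485 = 56570 C.
t = Q/I = 56570 / 0.03900 A = 1450000 s.

1.45 × 10⁶ s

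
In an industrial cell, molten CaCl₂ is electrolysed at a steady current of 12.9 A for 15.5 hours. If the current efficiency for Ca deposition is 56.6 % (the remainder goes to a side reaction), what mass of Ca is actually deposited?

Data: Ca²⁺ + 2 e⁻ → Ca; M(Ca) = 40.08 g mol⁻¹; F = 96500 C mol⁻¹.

Q = I·t = 12.90 × 55800 = 719800 C.
n(e⁻) = 719800/96500 = 7.459 mol; theoretically n(Ca) = 7.459/2 = 3.730 mol, m_theo = 149.5 g.
At 56.6 % efficiency, m_actual = 0.566 × 149.5 = 84.6 g.

84.6 g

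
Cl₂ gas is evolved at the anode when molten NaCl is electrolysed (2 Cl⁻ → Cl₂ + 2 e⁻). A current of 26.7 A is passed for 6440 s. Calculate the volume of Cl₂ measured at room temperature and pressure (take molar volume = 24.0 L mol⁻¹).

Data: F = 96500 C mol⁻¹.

21.4 L

Q = I·t = 26.70 A × 6440.0 s = 171900 C.
n(e⁻) = Q/F = 171900 / 96500 = 1.782 mol.
2 electrons are transferred per Cl₂ molecule, so n(Cl₂) = 1.782 / 2 = 0.8909 mol.
V = n × V_m = 0.8909 × 24.0 = 21.4 L.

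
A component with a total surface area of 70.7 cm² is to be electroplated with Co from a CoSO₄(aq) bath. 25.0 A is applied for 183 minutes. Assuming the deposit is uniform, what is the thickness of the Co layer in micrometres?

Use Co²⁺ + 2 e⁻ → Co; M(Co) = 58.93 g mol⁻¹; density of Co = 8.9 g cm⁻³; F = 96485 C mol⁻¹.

1330 μm

Q = I·t = 25.00 × 10980 = 274500 C; n(e⁻) = 2.845 mol.
n(Co) = n(e⁻)/2 = 1.423 mol, so m = 1.423 × 58.93 = 83.83 g.
Volume = m/ρ = 83.83 / 8.9 = 9.419 cm³.
Thickness = V/A = 9.419 / 70.7 = 0.133 cm = 1330 μm.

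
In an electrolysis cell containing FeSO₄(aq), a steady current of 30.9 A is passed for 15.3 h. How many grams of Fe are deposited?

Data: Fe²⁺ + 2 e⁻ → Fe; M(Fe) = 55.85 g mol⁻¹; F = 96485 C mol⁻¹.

Q = I·t = 30.90 A × 55080 s = 1702000 C.
n(e⁻) = Q/F = 1702000 / 96485 = 17.64 mol.
Fe²⁺ + 2 e⁻ → Fe, so n(Fe) = n(e⁻)/2 = 8.820 mol.
m = n·M = 8.820 × 55.85 = 493 g.

493 g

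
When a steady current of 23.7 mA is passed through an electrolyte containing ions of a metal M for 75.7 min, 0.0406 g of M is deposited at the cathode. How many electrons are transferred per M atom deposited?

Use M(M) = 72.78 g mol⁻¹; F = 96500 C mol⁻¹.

Q = I·t = 0.02370 A × 4542.0 s = 107.6 C, so n(e⁻) = 107.6/96500 = 0.001115 mol.
n(M) deposited = 0.0406 / 72.78 = 0.0005578 mol.
Electrons per atom = n(e⁻)/n(M) = 0.001115 / 0.0005578 = 2.00 ≈ 2, so the ion is M²⁺.

2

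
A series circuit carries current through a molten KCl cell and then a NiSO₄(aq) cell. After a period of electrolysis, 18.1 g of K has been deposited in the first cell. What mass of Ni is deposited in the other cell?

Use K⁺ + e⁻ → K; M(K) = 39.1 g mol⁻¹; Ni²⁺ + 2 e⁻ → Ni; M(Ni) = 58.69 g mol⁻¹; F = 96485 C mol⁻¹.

n(K) = 18.1 / 39.1 = 0.4629 mol.
Since K⁺ + e⁻ → K, n(e⁻) passed = 1 × 0.4629 = 0.4629 mol.
Cells in series carry the same charge, so the same 0.4629 mol of electrons passes through cell 2.
Ni²⁺ + 2 e⁻ → Ni, so n(Ni) = 0.4629 / 2 = 0.2315 mol.
m(Ni) = 0.2315 × 58.69 = 13.6 g.

13.6 g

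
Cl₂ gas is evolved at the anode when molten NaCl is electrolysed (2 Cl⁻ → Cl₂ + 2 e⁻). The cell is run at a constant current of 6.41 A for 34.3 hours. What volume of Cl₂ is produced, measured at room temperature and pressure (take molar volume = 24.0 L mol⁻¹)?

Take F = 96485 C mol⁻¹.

98.4 L

Q = I·t = 6.410 A × 123480 s = 791500 C.
n(e⁻) = Q/F = 791500 / 96485 = 8.203 mol.
2 electrons are transferred per Cl₂ molecule, so n(Cl₂) = 8.203 / 2 = 4.102 mol.
V = n × V_m = 4.102 × 24.0 = 98.4 L.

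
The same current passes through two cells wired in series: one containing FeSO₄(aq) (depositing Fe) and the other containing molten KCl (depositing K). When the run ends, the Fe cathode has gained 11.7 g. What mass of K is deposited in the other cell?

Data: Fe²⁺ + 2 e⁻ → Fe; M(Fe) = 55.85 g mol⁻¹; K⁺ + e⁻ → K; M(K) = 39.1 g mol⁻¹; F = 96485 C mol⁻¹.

16.4 g

n(Fe) = 11.7 / 55.85 = 0.2095 mol.
Since Fe²⁺ + 2 e⁻ → Fe, n(e⁻) passed = 2 × 0.2095 = 0.4190 mol.
Cells in series carry the same charge, so the same 0.4190 mol of electrons passes through cell 2.
K⁺ + e⁻ → K, so n(K) = 0.4190 / 1 = 0.4190 mol.
m(K) = 0.4190 × 39.1 = 16.4 g.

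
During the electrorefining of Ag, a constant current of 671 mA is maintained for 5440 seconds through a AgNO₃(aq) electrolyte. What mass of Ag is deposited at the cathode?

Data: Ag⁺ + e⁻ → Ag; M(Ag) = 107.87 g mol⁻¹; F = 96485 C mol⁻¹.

4.08 g

Q = I·t = 0.6710 A × 5440.0 s = 3650 C.
n(e⁻) = Q/F = 3650 / 96485 = 0.03783 mol.
Ag⁺ + e⁻ → Ag, so n(Ag) = n(e⁻)/1 = 0.03783 mol.
m = n·M = 0.03783 × 107.87 = 4.08 g.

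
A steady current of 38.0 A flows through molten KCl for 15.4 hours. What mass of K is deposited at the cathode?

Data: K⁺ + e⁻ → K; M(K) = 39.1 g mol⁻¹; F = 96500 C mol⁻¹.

854 g

Q = I·t = 38.00 A × 55440 s = 2107000 C.
n(e⁻) = Q/F = 2107000 / 96500 = 21.83 mol.
K⁺ + e⁻ → K, so n(K) = n(e⁻)/1 = 21.83 mol.
m = n·M = 21.83 × 39.1 = 854 g.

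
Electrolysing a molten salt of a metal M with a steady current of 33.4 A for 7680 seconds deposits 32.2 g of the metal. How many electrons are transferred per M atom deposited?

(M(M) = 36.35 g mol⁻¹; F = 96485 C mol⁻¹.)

3

Q = I·t = 33.40 A × 7680.0 s = 256500 C, so n(e⁻) = 256500/96485 = 2.659 mol.
n(M) deposited = 32.2 / 36.35 = 0.8858 mol.
Electrons per atom = n(e⁻)/n(M) = 2.659 / 0.8858 = 3.00 ≈ 3, so the ion is M³⁺.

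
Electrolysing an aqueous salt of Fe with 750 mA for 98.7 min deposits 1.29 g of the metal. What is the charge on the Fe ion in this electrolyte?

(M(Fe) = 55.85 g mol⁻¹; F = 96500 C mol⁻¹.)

+2

Q = I·t = 0.7500 A × 5922.0 s = 4442 C, so n(e⁻) = 4442/96500 = 0.04603 mol.
n(Fe) deposited = 1.29 / 55.85 = 0.02310 mol.
Electrons per atom = n(e⁻)/n(Fe) = 0.04603 / 0.02310 = 1.99 ≈ 2, so the ion is Fe²⁺.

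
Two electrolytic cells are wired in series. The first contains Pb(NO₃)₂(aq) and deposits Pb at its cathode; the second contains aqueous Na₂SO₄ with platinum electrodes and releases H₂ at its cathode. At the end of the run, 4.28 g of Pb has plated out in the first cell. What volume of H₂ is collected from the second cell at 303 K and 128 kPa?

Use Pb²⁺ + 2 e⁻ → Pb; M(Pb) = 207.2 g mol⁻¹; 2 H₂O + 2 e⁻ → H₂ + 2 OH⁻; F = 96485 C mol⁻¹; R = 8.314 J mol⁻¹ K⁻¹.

n(Pb) = 4.28 / 207.2 = 0.02066 mol, so n(e⁻) = 2 × 0.02066 = 0.04131 mol.
The cells are in series, so the same 0.04131 mol of electrons passes through the second cell.
2 H₂O + 2 e⁻ → H₂ + 2 OH⁻ — 2 mol e⁻ per mol H₂, so n(H₂) = 0.04131/2 = 0.02066 mol.
V = nRT/P = (0.02066 × 8.314 × 303) / (128 × 10³) = 4.07 × 10⁻⁴ m³ = 0.407 L.

0.407 L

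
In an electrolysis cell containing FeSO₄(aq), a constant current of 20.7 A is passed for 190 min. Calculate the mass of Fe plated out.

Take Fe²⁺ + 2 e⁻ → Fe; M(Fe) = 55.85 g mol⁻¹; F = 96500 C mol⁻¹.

Q = I·t = 20.70 A × 11400 s = 236000 C.
n(e⁻) = Q/F = 236000 / 96500 = 2.445 mol.
Fe²⁺ + 2 e⁻ → Fe, so n(Fe) = n(e⁻)/2 = 1.223 mol.
m = n·M = 1.223 × 55.85 = 68.3 g.

68.3 g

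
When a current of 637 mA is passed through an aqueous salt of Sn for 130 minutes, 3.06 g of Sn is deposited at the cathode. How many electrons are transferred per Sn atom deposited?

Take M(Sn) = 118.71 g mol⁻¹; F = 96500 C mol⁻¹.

Q = I·t = 0.6370 A × 7800.0 s = 4969 C, so n(e⁻) = 4969/96500 = 0.05149 mol.
n(Sn) deposited = 3.06 / 118.71 = 0.02578 mol.
Electrons per atom = n(e⁻)/n(Sn) = 0.05149 / 0.02578 = 2.00 ≈ 2, so the ion is Sn²⁺.

2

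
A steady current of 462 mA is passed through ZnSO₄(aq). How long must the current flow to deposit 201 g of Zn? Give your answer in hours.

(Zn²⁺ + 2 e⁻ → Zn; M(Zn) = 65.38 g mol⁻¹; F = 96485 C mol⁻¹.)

357 h

n(Zn) = m/M = 201 / 65.38 = 3.074 mol.
Each Zn atom requires 2 electrons, so n(e⁻) = 2 × 3.074 = 6.149 mol.
Q = n(e⁻)·F = 6.149 × 96485 = 593300 C.
t = Q/I = 593300 / 0.4620 A = 1284000 s = 357 h.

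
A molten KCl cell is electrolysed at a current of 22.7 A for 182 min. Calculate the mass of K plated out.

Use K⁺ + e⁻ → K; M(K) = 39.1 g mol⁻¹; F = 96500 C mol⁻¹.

100 g

Q = I·t = 22.70 A × 10920 s = 247900 C.
n(e⁻) = Q/F = 247900 / 96500 = 2.569 mol.
K⁺ + e⁻ → K, so n(K) = n(e⁻)/1 = 2.569 mol.
m = n·M = 2.569 × 39.1 = 100 g.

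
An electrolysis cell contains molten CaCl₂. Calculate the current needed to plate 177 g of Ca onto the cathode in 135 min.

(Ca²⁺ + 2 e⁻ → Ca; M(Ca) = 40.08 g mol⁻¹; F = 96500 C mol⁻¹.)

105 A

n(Ca) = 177 / 40.08 = 4.416 mol.
n(e⁻) = 2 × 4.416 = 8.832 mol.
Q = n(e⁻)·F = 8.832 × 96500 = 852300 C.
I = Q/t = 852300 / 8100.0 s = 105 A.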